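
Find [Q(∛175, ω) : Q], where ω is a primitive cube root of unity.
[Q(∛175, ω) : Q] = 6

[Q(∛175):Q] = 3 (min poly x^3 - 175, irreducible since 175 is not a perfect cube). [Q(ω):Q] = 2 (min poly x^2 + x + 1). Since Q(∛175) ⊂ R and ω ∉ R, we have ω ∉ Q(∛175), so x^2 + x + 1 remains irreducible over Q(∛175) and [Q(∛175, ω) : Q(∛175)] = 2. By the tower law, [Q(∛175, ω) : Q] = 3 · 2 = 6. (In fact Q(∛175, ω) is the splitting field of x^3 - 175 over Q.)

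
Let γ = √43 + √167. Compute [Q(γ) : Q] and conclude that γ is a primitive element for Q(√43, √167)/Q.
[Q(γ) : Q] = 4 (equivalently, Q(γ) = Q(√43, √167))

Obviously Q(γ) ⊆ Q(√43, √167), and [Q(√43, √167):Q] = 4 (since 43, 167 are distinct squarefree integers > 1 with 7181 not a perfect square). To show equality we compute the minimal polynomial of γ. From γ = √43 + √167: γ^2 = 43 + 2√(7181) + 167 = 210 + 2√(7181), so γ^2 - 210 = 2√(7181); squaring, (γ^2 - 210)^2 = 4·7181, i.e. γ^4 - 420γ^2 + 44100 - 28724 = 0, i.e. γ^4 - 420γ^2 + 15376 = 0. So γ is a root of x^4 - 420x^2 + 15376. This polynomial is irreducible over Q: it has no rational root (each ±√43 ± √167 is irrational), and any factorization into two quadratics over Q would force √(7181) ∈ Q (pairing opposite roots) or √43, √167 ∈ Q (other pairings), all impossible. Hence [Q(γ):Q] = 4 = [Q(√43, √167):Q], so Q(γ) = Q(√43, √167).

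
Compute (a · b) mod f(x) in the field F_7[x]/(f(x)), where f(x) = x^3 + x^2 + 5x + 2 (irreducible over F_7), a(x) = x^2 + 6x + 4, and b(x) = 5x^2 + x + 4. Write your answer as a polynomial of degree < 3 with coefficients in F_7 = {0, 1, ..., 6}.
a · b ≡ 6 (mod f(x))

Multiply in F_7[x]: a(x)·b(x) = (x^2 + 6x + 4)·(5x^2 + x + 4) = 5x^4 + 3x^3 + 2x^2 + 2. This has degree ≥ 3, so divide by f(x) over F_7: 5x^4 + 3x^3 + 2x^2 + 2 = (5x + 5)·(x^3 + x^2 + 5x + 2) + (6). Hence a·b ≡ 6 (mod f). (F_7[x]/(f) is a field with 7^3 = 343 elements since f is irreducible of degree 3.)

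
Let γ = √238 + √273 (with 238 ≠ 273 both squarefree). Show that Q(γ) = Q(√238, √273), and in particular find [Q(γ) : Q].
[Q(γ) : Q] = 4 (equivalently, Q(γ) = Q(√238, √273))

Obviously Q(γ) ⊆ Q(√238, √273), and [Q(√238, √273):Q] = 4 (since 238, 273 are distinct squarefree integers > 1 with 64974 not a perfect square). To show equality we compute the minimal polynomial of γ. From γ = √238 + √273: γ^2 = 238 + 2√(64974) + 273 = 511 + 2√(64974), so γ^2 - 511 = 2√(64974); squaring, (γ^2 - 511)^2 = 4·64974, i.e. γ^4 - 1022γ^2 + 261121 - 259896 = 0, i.e. γ^4 - 1022γ^2 + 1225 = 0. So γ is a root of x^4 - 1022x^2 + 1225. This polynomial is irreducible over Q: it has no rational root (each ±√238 ± √273 is irrational), and any factorization into two quadratics over Q would force √(64974) ∈ Q (pairing opposite roots) or √238, √273 ∈ Q (other pairings), all impossible. Hence [Q(γ):Q] = 4 = [Q(√238, √273):Q], so Q(γ) = Q(√238, √273).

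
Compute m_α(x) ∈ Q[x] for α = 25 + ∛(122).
m_α(x) = x^3 - 75x^2 + 1875x - 15747

Set β = α - 25 = ∛(122), so β^3 = 122. Then (α - 25)^3 - 122 = 0, i.e. α is a root of g(x) = (x - 25)^3 - 122 = x^3 - 75x^2 + 1875x - 15747. Since g(x) = h(x - 25) where h(x) = x^3 - 122, and h is irreducible over Q (because 122 is not a perfect cube, so h has no rational root, and a monic cubic with no rational root is irreducible), g is also irreducible (irreducibility is preserved under the substitution x → x - 25). Hence m_α(x) = x^3 - 75x^2 + 1875x - 15747.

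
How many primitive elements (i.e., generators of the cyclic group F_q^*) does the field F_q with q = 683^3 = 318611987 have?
There are φ(318611986) = 120128400 primitive elements

F_q^* is cyclic of order q - 1 = 318611986. A cyclic group of order m has exactly φ(m) generators. Here m = 318611986 = 2 · 7 · 11 · 31 · 66739, so the number of primitive elements is φ(318611986) = 120128400.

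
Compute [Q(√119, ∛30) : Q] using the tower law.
[Q(√119, ∛30) : Q] = 6

Let L = Q(√119, ∛30). Since Q(√119) ⊂ L and [Q(√119):Q] = 2, the tower law gives 2 | [L:Q]. Likewise Q(∛30) ⊂ L with [Q(∛30):Q] = 3 (because 30 is not a perfect cube), so 3 | [L:Q]. As gcd(2,3) = 1, [L:Q] is divisible by 6. Conversely L is generated over Q by √119 and ∛30, so [L:Q] ≤ 2·3 = 6. Therefore [Q(√119, ∛30) : Q] = 6.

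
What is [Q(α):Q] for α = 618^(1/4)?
[Q(α):Q] = 4

α is a root of x^4 - 618. By Eisenstein's criterion at the prime p = 2 (which divides the constant term 618 but p^2 = 4 does not, since 618 is squarefree), x^4 - 618 is irreducible over Q. Hence [Q(α):Q] = 4.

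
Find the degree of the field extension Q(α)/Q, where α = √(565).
[Q(α):Q] = 2

[Q(α):Q] equals the degree of the minimal polynomial of α. Here α^2 = 565 and x^2 - 565 is irreducible (d = 565 is squarefree, ≠ 1, hence not a square), so deg(m_α) = 2. Thus [Q(α):Q] = 2.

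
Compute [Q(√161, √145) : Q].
[Q(√161, √145) : Q] = 4

[Q(√161):Q] = 2 (min poly x^2 - 161, irreducible since 161 is squarefree > 1). For the top step, suppose √145 ∈ Q(√161), say √145 = c + d√161 with c, d ∈ Q. Squaring: 145 = c^2 + 161d^2 + 2cd√161. Since √161 ∉ Q this forces 2cd = 0. If d = 0 then √145 = c ∈ Q, contradicting 145 squarefree > 1. If c = 0 then 145 = 161d^2, so 161·145 = (161d)^2 is a perfect square in Q — but 161·145 = 23345 is not a perfect square (since 161 and 145 are distinct squarefree integers). Contradiction. Hence √145 ∉ Q(√161), so x^2 - 145 stays irreducible over Q(√161) and [Q(√161, √145) : Q(√161)] = 2. By the tower law, [Q(√161, √145) : Q] = 2 · 2 = 4.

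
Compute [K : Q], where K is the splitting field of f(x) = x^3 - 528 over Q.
[K : Q] = 6

The roots of x^3 - 528 are ∛528, ω∛528, ω^2∛528 where ω = e^(2πi/3) is a primitive cube root of unity, so K = Q(∛528, ω). Now [Q(∛528):Q] = 3 (since 528 is not a perfect cube, x^3 - 528 is irreducible) and [Q(ω):Q] = 2. Both 2 and 3 divide [K:Q], and [K:Q] ≤ 3·2 = 6, so [K:Q] = 6. (Equivalently: Q(∛528) ⊂ R but ω ∉ R, so [K : Q(∛528)] = 2.)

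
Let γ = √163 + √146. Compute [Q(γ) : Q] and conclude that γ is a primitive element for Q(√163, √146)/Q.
[Q(γ) : Q] = 4 (equivalently, Q(γ) = Q(√163, √146))

Obviously Q(γ) ⊆ Q(√163, √146), and [Q(√163, √146):Q] = 4 (since 163, 146 are distinct squarefree integers > 1 with 23798 not a perfect square). To show equality we compute the minimal polynomial of γ. From γ = √163 + √146: γ^2 = 163 + 2√(23798) + 146 = 309 + 2√(23798), so γ^2 - 309 = 2√(23798); squaring, (γ^2 - 309)^2 = 4·23798, i.e. γ^4 - 618γ^2 + 95481 - 95192 = 0, i.e. γ^4 - 618γ^2 + 289 = 0. So γ is a root of x^4 - 618x^2 + 289. This polynomial is irreducible over Q: it has no rational root (each ±√163 ± √146 is irrational), and any factorization into two quadratics over Q would force √(23798) ∈ Q (pairing opposite roots) or √163, √146 ∈ Q (other pairings), all impossible. Hence [Q(γ):Q] = 4 = [Q(√163, √146):Q], so Q(γ) = Q(√163, √146).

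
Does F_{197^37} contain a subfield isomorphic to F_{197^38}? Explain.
No: F_{197^38} is not a subfield of F_{197^37}

F_{p^m} embeds in F_{p^n} iff m | n. Here 38 ∤ 37 (since 37 = 0·38 + 37 with remainder 37 ≠ 0), so F_{197^38} is not a subfield of F_{197^37}. Equivalently: if it were, the tower law would give 38 = [F_{197^38}:F_197] dividing [F_{197^37}:F_197] = 37, contradiction.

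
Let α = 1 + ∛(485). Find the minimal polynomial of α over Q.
m_α(x) = x^3 - 3x^2 + 3x - 486

Set β = α - 1 = ∛(485), so β^3 = 485. Then (α - 1)^3 - 485 = 0, i.e. α is a root of g(x) = (x - 1)^3 - 485 = x^3 - 3x^2 + 3x - 486. Since g(x) = h(x - 1) where h(x) = x^3 - 485, and h is irreducible over Q (because 485 is not a perfect cube, so h has no rational root, and a monic cubic with no rational root is irreducible), g is also irreducible (irreducibility is preserved under the substitution x → x - 1). Hence m_α(x) = x^3 - 3x^2 + 3x - 486.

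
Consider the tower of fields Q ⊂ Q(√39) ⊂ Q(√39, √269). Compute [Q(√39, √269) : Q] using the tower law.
[Q(√39, √269) : Q] = 4

[Q(√39):Q] = 2 (min poly x^2 - 39, irreducible since 39 is squarefree > 1). For the top step, suppose √269 ∈ Q(√39), say √269 = c + d√39 with c, d ∈ Q. Squaring: 269 = c^2 + 39d^2 + 2cd√39. Since √39 ∉ Q this forces 2cd = 0. If d = 0 then √269 = c ∈ Q, contradicting 269 squarefree > 1. If c = 0 then 269 = 39d^2, so 39·269 = (39d)^2 is a perfect square in Q — but 39·269 = 10491 is not a perfect square (since 39 and 269 are distinct squarefree integers). Contradiction. Hence √269 ∉ Q(√39), so x^2 - 269 stays irreducible over Q(√39) and [Q(√39, √269) : Q(√39)] = 2. By the tower law, [Q(√39, √269) : Q] = 2 · 2 = 4.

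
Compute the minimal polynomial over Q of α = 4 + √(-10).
m_α(x) = x^2 - 8x + 26

From α - 4 = √(-10), squaring gives (α - 4)^2 = -10, i.e. α^2 - 8α + 16 = -10, so α^2 - 8α + 26 = 0. The discriminant of x^2 - 8x + 26 is (-8)^2 - 4·(26) = 64 - 104 = -40, and 4·(-10) is not a perfect square in Q since -10 is squarefree and ≠ 1. Hence x^2 - 8x + 26 is irreducible over Q and is the minimal polynomial of α.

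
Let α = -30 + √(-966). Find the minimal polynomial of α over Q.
m_α(x) = x^2 + 60x + 1866

From α + 30 = √(-966), squaring gives (α + 30)^2 = -966, i.e. α^2 + 60α + 900 = -966, so α^2 + 60α + 1866 = 0. The discriminant of x^2 + 60x + 1866 is (60)^2 - 4·(1866) = 3600 - 7464 = -3864, and 4·(-966) is not a perfect square in Q since -966 is squarefree and ≠ 1. Hence x^2 + 60x + 1866 is irreducible over Q and is the minimal polynomial of α.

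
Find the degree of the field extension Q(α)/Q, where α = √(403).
[Q(α):Q] = 2

[Q(α):Q] equals the degree of the minimal polynomial of α. Here α^2 = 403 and x^2 - 403 is irreducible (d = 403 is squarefree, ≠ 1, hence not a square), so deg(m_α) = 2. Thus [Q(α):Q] = 2.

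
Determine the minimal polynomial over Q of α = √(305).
m_α(x) = x^2 - 305

α satisfies α^2 - 305 = 0, so x^2 - 305 annihilates α. Since d = 305 is squarefree and ≠ 1, it is not a perfect square in Q, so x^2 - 305 has no rational root and is therefore irreducible over Q (a degree-2 polynomial over a field is irreducible iff it has no root). Hence m_α(x) = x^2 - 305.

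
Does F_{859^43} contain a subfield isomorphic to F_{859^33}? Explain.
No: F_{859^33} is not a subfield of F_{859^43}

F_{p^m} embeds in F_{p^n} iff m | n. Here 33 ∤ 43 (since 43 = 1·33 + 10 with remainder 10 ≠ 0), so F_{859^33} is not a subfield of F_{859^43}. Equivalently: if it were, the tower law would give 33 = [F_{859^33}:F_859] dividing [F_{859^43}:F_859] = 43, contradiction.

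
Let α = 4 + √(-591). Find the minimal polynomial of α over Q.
m_α(x) = x^2 - 8x + 607

From α - 4 = √(-591), squaring gives (α - 4)^2 = -591, i.e. α^2 - 8α + 16 = -591, so α^2 - 8α + 607 = 0. The discriminant of x^2 - 8x + 607 is (-8)^2 - 4·(607) = 64 - 2428 = -2364, and 4·(-591) is not a perfect square in Q since -591 is squarefree and ≠ 1. Hence x^2 - 8x + 607 is irreducible over Q and is the minimal polynomial of α.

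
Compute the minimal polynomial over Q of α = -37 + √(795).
m_α(x) = x^2 + 74x + 574

From α + 37 = √(795), squaring gives (α + 37)^2 = 795, i.e. α^2 + 74α + 1369 = 795, so α^2 + 74α + 574 = 0. The discriminant of x^2 + 74x + 574 is (74)^2 - 4·(574) = 5476 - 2296 = 3180, and 4·(795) is not a perfect square in Q since 795 is squarefree and ≠ 1. Hence x^2 + 74x + 574 is irreducible over Q and is the minimal polynomial of α.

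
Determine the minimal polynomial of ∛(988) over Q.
m_α(x) = x^3 - 988

α satisfies α^3 = 988, so x^3 - 988 annihilates α. By the rational root test, a rational root p/q (in lowest terms) of x^3 - 988 would satisfy p^3 = 988 q^3, forcing q = 1 and p^3 = 988; but 988 is not a perfect cube, contradiction. A monic cubic over Q with no rational root is irreducible (any nontrivial factorization would include a linear factor). Hence x^3 - 988 is the minimal polynomial of α, and in particular [Q(α):Q] = 3.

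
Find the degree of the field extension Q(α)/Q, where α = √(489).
[Q(α):Q] = 2

[Q(α):Q] equals the degree of the minimal polynomial of α. Here α^2 = 489 and x^2 - 489 is irreducible (d = 489 is squarefree, ≠ 1, hence not a square), so deg(m_α) = 2. Thus [Q(α):Q] = 2.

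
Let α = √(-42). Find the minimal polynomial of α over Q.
m_α(x) = x^2 + 42

α satisfies α^2 + 42 = 0, so x^2 + 42 annihilates α. Since d = -42 is squarefree and ≠ 1, it is not a perfect square in Q, so x^2 + 42 has no rational root and is therefore irreducible over Q (a degree-2 polynomial over a field is irreducible iff it has no root). Hence m_α(x) = x^2 + 42.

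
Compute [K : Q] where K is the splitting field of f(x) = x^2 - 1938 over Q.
[K : Q] = 2

f(x) = x^2 - 1938 factors as (x - √1938)(x + √1938). The splitting field is K = Q(√1938). Since 1938 is squarefree and > 1, it is not a perfect square, so x^2 - 1938 is irreducible over Q and [Q(√1938) : Q] = 2. Hence [K : Q] = 2.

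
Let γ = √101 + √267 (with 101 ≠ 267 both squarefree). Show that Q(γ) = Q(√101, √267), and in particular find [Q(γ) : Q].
[Q(γ) : Q] = 4 (equivalently, Q(γ) = Q(√101, √267))

Obviously Q(γ) ⊆ Q(√101, √267), and [Q(√101, √267):Q] = 4 (since 101, 267 are distinct squarefree integers > 1 with 26967 not a perfect square). To show equality we compute the minimal polynomial of γ. From γ = √101 + √267: γ^2 = 101 + 2√(26967) + 267 = 368 + 2√(26967), so γ^2 - 368 = 2√(26967); squaring, (γ^2 - 368)^2 = 4·26967, i.e. γ^4 - 736γ^2 + 135424 - 107868 = 0, i.e. γ^4 - 736γ^2 + 27556 = 0. So γ is a root of x^4 - 736x^2 + 27556. This polynomial is irreducible over Q: it has no rational root (each ±√101 ± √267 is irrational), and any factorization into two quadratics over Q would force √(26967) ∈ Q (pairing opposite roots) or √101, √267 ∈ Q (other pairings), all impossible. Hence [Q(γ):Q] = 4 = [Q(√101, √267):Q], so Q(γ) = Q(√101, √267).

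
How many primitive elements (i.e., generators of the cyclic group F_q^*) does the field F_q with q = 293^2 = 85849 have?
There are φ(85848) = 24192 primitive elements

F_q^* is cyclic of order q - 1 = 85848. A cyclic group of order m has exactly φ(m) generators. Here m = 85848 = 2^3 · 3 · 7^2 · 73, so the number of primitive elements is φ(85848) = 24192.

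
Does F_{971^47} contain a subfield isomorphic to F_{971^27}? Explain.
No: F_{971^27} is not a subfield of F_{971^47}

F_{p^m} embeds in F_{p^n} iff m | n. Here 27 ∤ 47 (since 47 = 1·27 + 20 with remainder 20 ≠ 0), so F_{971^27} is not a subfield of F_{971^47}. Equivalently: if it were, the tower law would give 27 = [F_{971^27}:F_971] dividing [F_{971^47}:F_971] = 47, contradiction.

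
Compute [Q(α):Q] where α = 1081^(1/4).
[Q(α):Q] = 4

α is a root of x^4 - 1081. By Eisenstein's criterion at the prime p = 23 (which divides the constant term 1081 but p^2 = 529 does not, since 1081 is squarefree), x^4 - 1081 is irreducible over Q. Hence [Q(α):Q] = 4.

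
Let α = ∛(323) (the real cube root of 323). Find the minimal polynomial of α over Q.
m_α(x) = x^3 - 323

α satisfies α^3 = 323, so x^3 - 323 annihilates α. By the rational root test, a rational root p/q (in lowest terms) of x^3 - 323 would satisfy p^3 = 323 q^3, forcing q = 1 and p^3 = 323; but 323 is not a perfect cube, contradiction. A monic cubic over Q with no rational root is irreducible (any nontrivial factorization would include a linear factor). Hence x^3 - 323 is the minimal polynomial of α, and in particular [Q(α):Q] = 3.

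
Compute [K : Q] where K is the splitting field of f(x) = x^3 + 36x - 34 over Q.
[K : Q] = 6

By the rational root test, any rational root of the monic integer polynomial f(x) = x^3 + 36x - 34 must be an integer dividing the constant term -34, i.e. one of ±{1, 2, 17, 34}. Evaluating: f(1) = 3, f(-1) = -71, f(2) = 46, f(-2) = -114, f(17) = 5491, f(-17) = -5559, f(34) = 40494, f(-34) = -40562; none is 0, so f has no rational root and is therefore irreducible over Q (a cubic with no linear factor over a field is irreducible). For an irreducible cubic, the Galois group is A_3 or S_3 according as the discriminant disc(f) = -4a^3 - 27b^2 = -4·(36)^3 - 27·(-34)^2 = -217836 is or is not a square in Q. Here disc(f) = -217836 is not a perfect square in Q, so the Galois group of f over Q is not contained in A_3 and must be all of S_3. The splitting field has degree |S_3| = 6 over Q, so [K : Q] = 6.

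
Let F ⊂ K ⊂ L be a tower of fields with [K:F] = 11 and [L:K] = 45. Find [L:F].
[L:F] = 495

The tower law says that for any tower of field extensions F ⊂ K ⊂ L with finite degrees, [L:F] = [L:K] · [K:F]. Here this gives [L:F] = 45 · 11 = 495.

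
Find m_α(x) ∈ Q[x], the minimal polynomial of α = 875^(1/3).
m_α(x) = x^3 - 875

α satisfies α^3 = 875, so x^3 - 875 annihilates α. By the rational root test, a rational root p/q (in lowest terms) of x^3 - 875 would satisfy p^3 = 875 q^3, forcing q = 1 and p^3 = 875; but 875 is not a perfect cube, contradiction. A monic cubic over Q with no rational root is irreducible (any nontrivial factorization would include a linear factor). Hence x^3 - 875 is the minimal polynomial of α, and in particular [Q(α):Q] = 3.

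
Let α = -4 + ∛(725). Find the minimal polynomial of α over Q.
m_α(x) = x^3 + 12x^2 + 48x - 661

Set β = α + 4 = ∛(725), so β^3 = 725. Then (α + 4)^3 - 725 = 0, i.e. α is a root of g(x) = (x + 4)^3 - 725 = x^3 + 12x^2 + 48x - 661. Since g(x) = h(x + 4) where h(x) = x^3 - 725, and h is irreducible over Q (because 725 is not a perfect cube, so h has no rational root, and a monic cubic with no rational root is irreducible), g is also irreducible (irreducibility is preserved under the substitution x → x + 4). Hence m_α(x) = x^3 + 12x^2 + 48x - 661.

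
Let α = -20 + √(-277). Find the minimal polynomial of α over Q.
m_α(x) = x^2 + 40x + 677

From α + 20 = √(-277), squaring gives (α + 20)^2 = -277, i.e. α^2 + 40α + 400 = -277, so α^2 + 40α + 677 = 0. The discriminant of x^2 + 40x + 677 is (40)^2 - 4·(677) = 1600 - 2708 = -1108, and 4·(-277) is not a perfect square in Q since -277 is squarefree and ≠ 1. Hence x^2 + 40x + 677 is irreducible over Q and is the minimal polynomial of α.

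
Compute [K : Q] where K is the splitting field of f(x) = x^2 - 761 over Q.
[K : Q] = 2

f(x) = x^2 - 761 factors as (x - √761)(x + √761). The splitting field is K = Q(√761). Since 761 is squarefree and > 1, it is not a perfect square, so x^2 - 761 is irreducible over Q and [Q(√761) : Q] = 2. Hence [K : Q] = 2.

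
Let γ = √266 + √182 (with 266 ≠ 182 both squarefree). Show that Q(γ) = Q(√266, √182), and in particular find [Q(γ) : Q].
[Q(γ) : Q] = 4 (equivalently, Q(γ) = Q(√266, √182))

Obviously Q(γ) ⊆ Q(√266, √182), and [Q(√266, √182):Q] = 4 (since 266, 182 are distinct squarefree integers > 1 with 48412 not a perfect square). To show equality we compute the minimal polynomial of γ. From γ = √266 + √182: γ^2 = 266 + 2√(48412) + 182 = 448 + 2√(48412), so γ^2 - 448 = 2√(48412); squaring, (γ^2 - 448)^2 = 4·48412, i.e. γ^4 - 896γ^2 + 200704 - 193648 = 0, i.e. γ^4 - 896γ^2 + 7056 = 0. So γ is a root of x^4 - 896x^2 + 7056. This polynomial is irreducible over Q: it has no rational root (each ±√266 ± √182 is irrational), and any factorization into two quadratics over Q would force √(48412) ∈ Q (pairing opposite roots) or √266, √182 ∈ Q (other pairings), all impossible. Hence [Q(γ):Q] = 4 = [Q(√266, √182):Q], so Q(γ) = Q(√266, √182).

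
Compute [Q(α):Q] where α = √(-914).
[Q(α):Q] = 2

[Q(α):Q] equals the degree of the minimal polynomial of α. Here α^2 = -914 and x^2 + 914 is irreducible (d = -914 is squarefree, ≠ 1, hence not a square), so deg(m_α) = 2. Thus [Q(α):Q] = 2.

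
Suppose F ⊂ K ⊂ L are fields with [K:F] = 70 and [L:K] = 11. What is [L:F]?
[L:F] = 770

The tower law says that for any tower of field extensions F ⊂ K ⊂ L with finite degrees, [L:F] = [L:K] · [K:F]. Here this gives [L:F] = 11 · 70 = 770.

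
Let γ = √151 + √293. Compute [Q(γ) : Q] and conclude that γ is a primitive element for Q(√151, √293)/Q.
[Q(γ) : Q] = 4 (equivalently, Q(γ) = Q(√151, √293))

Obviously Q(γ) ⊆ Q(√151, √293), and [Q(√151, √293):Q] = 4 (since 151, 293 are distinct squarefree integers > 1 with 44243 not a perfect square). To show equality we compute the minimal polynomial of γ. From γ = √151 + √293: γ^2 = 151 + 2√(44243) + 293 = 444 + 2√(44243), so γ^2 - 444 = 2√(44243); squaring, (γ^2 - 444)^2 = 4·44243, i.e. γ^4 - 888γ^2 + 197136 - 176972 = 0, i.e. γ^4 - 888γ^2 + 20164 = 0. So γ is a root of x^4 - 888x^2 + 20164. This polynomial is irreducible over Q: it has no rational root (each ±√151 ± √293 is irrational), and any factorization into two quadratics over Q would force √(44243) ∈ Q (pairing opposite roots) or √151, √293 ∈ Q (other pairings), all impossible. Hence [Q(γ):Q] = 4 = [Q(√151, √293):Q], so Q(γ) = Q(√151, √293).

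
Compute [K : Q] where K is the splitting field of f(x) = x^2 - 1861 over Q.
[K : Q] = 2

f(x) = x^2 - 1861 factors as (x - √1861)(x + √1861). The splitting field is K = Q(√1861). Since 1861 is squarefree and > 1, it is not a perfect square, so x^2 - 1861 is irreducible over Q and [Q(√1861) : Q] = 2. Hence [K : Q] = 2.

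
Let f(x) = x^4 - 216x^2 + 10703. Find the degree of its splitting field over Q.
[K : Q] = 4

Solving the quadratic in x^2: x^2 = (216 ± √(216^2 - 4·10703))/2 = (216 ± √3844)/2 = (216 ± 62)/2, giving x^2 = 77 or x^2 = 139. So f(x) = (x^2 - 77)(x^2 - 139) and the roots of f are ±√77, ±√139. Hence the splitting field is K = Q(√77, √139). Since 77 and 139 are distinct squarefree integers > 1, their product 10703 is not a perfect square, so √139 ∉ Q(√77). By the tower law [K:Q] = [Q(√77,√139):Q(√77)] · [Q(√77):Q] = 2 · 2 = 4.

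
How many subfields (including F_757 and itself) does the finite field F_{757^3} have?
F_{757^3} has 2 subfields

The subfields of F_{p^n} are exactly the fields F_{p^d} for d | n (each is the fixed field of the unique index-d subgroup of Gal(F_{p^n}/F_p) ≅ Z/nZ). The divisors of n = 3 are {1, 3}, giving 2 subfields: F_{757^1}, F_{757^3}.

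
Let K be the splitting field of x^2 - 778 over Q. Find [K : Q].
[K : Q] = 2

f(x) = x^2 - 778 factors as (x - √778)(x + √778). The splitting field is K = Q(√778). Since 778 is squarefree and > 1, it is not a perfect square, so x^2 - 778 is irreducible over Q and [Q(√778) : Q] = 2. Hence [K : Q] = 2.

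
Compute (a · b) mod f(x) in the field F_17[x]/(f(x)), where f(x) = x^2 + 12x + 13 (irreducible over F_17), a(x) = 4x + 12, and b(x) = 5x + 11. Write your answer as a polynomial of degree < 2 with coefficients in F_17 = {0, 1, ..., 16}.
a · b ≡ 8 (mod f(x))

Multiply in F_17[x]: a(x)·b(x) = (4x + 12)·(5x + 11) = 3x^2 + 2x + 13. This has degree ≥ 2, so divide by f(x) over F_17: 3x^2 + 2x + 13 = (3)·(x^2 + 12x + 13) + (8). Hence a·b ≡ 8 (mod f). (F_17[x]/(f) is a field with 17^2 = 289 elements since f is irreducible of degree 2.)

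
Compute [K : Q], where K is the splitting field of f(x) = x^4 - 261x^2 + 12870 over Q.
[K : Q] = 4

Solving the quadratic in x^2: x^2 = (261 ± √(261^2 - 4·12870))/2 = (261 ± √16641)/2 = (261 ± 129)/2, giving x^2 = 195 or x^2 = 66. So f(x) = (x^2 - 195)(x^2 - 66) and the roots of f are ±√195, ±√66. Hence the splitting field is K = Q(√195, √66). Since 195 and 66 are distinct squarefree integers > 1, their product 12870 is not a perfect square, so √66 ∉ Q(√195). By the tower law [K:Q] = [Q(√195,√66):Q(√195)] · [Q(√195):Q] = 2 · 2 = 4.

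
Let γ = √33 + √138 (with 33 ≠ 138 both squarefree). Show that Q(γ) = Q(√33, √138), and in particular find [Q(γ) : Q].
[Q(γ) : Q] = 4 (equivalently, Q(γ) = Q(√33, √138))

Obviously Q(γ) ⊆ Q(√33, √138), and [Q(√33, √138):Q] = 4 (since 33, 138 are distinct squarefree integers > 1 with 4554 not a perfect square). To show equality we compute the minimal polynomial of γ. From γ = √33 + √138: γ^2 = 33 + 2√(4554) + 138 = 171 + 2√(4554), so γ^2 - 171 = 2√(4554); squaring, (γ^2 - 171)^2 = 4·4554, i.e. γ^4 - 342γ^2 + 29241 - 18216 = 0, i.e. γ^4 - 342γ^2 + 11025 = 0. So γ is a root of x^4 - 342x^2 + 11025. This polynomial is irreducible over Q: it has no rational root (each ±√33 ± √138 is irrational), and any factorization into two quadratics over Q would force √(4554) ∈ Q (pairing opposite roots) or √33, √138 ∈ Q (other pairings), all impossible. Hence [Q(γ):Q] = 4 = [Q(√33, √138):Q], so Q(γ) = Q(√33, √138).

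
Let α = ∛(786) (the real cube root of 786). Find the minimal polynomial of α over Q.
m_α(x) = x^3 - 786

α satisfies α^3 = 786, so x^3 - 786 annihilates α. By the rational root test, a rational root p/q (in lowest terms) of x^3 - 786 would satisfy p^3 = 786 q^3, forcing q = 1 and p^3 = 786; but 786 is not a perfect cube, contradiction. A monic cubic over Q with no rational root is irreducible (any nontrivial factorization would include a linear factor). Hence x^3 - 786 is the minimal polynomial of α, and in particular [Q(α):Q] = 3.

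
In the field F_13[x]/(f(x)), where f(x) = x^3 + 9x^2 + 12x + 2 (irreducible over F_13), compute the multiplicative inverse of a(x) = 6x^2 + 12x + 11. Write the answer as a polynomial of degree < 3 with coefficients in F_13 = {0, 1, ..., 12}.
a(x)^(-1) ≡ 12x^2 + 4x + 5 (mod f(x))

Since f is irreducible over F_13, F_13[x]/(f) is a field and a(x) ≠ 0 has an inverse. Apply the extended Euclidean algorithm to f(x) and a(x) in F_13[x]: f(x) = (11x + 12)·a(x) + (7x);  a(x) = (12x + 11)·(7x) + (11). The last nonzero remainder is the constant 11 = gcd(f, a) in F_13. Back-substituting through the division chain expresses 11 = s(x)·a(x) + t(x)·f(x) with s(x) ≡ 2x^2 + 5x + 3 (mod f), so (2x^2 + 5x + 3)·a(x) ≡ 11 (mod f). Multiplying by 11^(-1) ≡ 6 in F_13 gives a(x)^(-1) ≡ 6·(2x^2 + 5x + 3) ≡ 12x^2 + 4x + 5 (mod f). Check: (6x^2 + 12x + 11)·(12x^2 + 4x + 5) = 7x^4 + 12x^3 + 2x^2 + 3 ≡ 1 (mod x^3 + 9x^2 + 12x + 2).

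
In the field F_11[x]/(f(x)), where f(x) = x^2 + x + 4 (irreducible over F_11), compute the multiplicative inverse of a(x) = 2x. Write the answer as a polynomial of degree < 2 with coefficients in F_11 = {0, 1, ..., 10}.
a(x)^(-1) ≡ 4x + 4 (mod f(x))

Since f is irreducible over F_11, F_11[x]/(f) is a field and a(x) ≠ 0 has an inverse. Apply the extended Euclidean algorithm to f(x) and a(x) in F_11[x]: f(x) = (6x + 6)·a(x) + (4). The last nonzero remainder is the constant 4 = gcd(f, a) in F_11. Back-substituting through the division chain expresses 4 = s(x)·a(x) + t(x)·f(x) with s(x) ≡ 5x + 5 (mod f), so (5x + 5)·a(x) ≡ 4 (mod f). Multiplying by 4^(-1) ≡ 3 in F_11 gives a(x)^(-1) ≡ 3·(5x + 5) ≡ 4x + 4 (mod f). Check: (2x)·(4x + 4) = 8x^2 + 8x ≡ 1 (mod x^2 + x + 4).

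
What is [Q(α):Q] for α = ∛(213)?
[Q(α):Q] = 3

The minimal polynomial of α is x^3 - 213, irreducible over Q since 213 is not a perfect cube (so x^3 - 213 has no rational root). Hence [Q(α):Q] = deg(m_α) = 3.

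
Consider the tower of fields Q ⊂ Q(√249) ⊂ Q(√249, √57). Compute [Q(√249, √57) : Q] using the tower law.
[Q(√249, √57) : Q] = 4

[Q(√249):Q] = 2 (min poly x^2 - 249, irreducible since 249 is squarefree > 1). For the top step, suppose √57 ∈ Q(√249), say √57 = c + d√249 with c, d ∈ Q. Squaring: 57 = c^2 + 249d^2 + 2cd√249. Since √249 ∉ Q this forces 2cd = 0. If d = 0 then √57 = c ∈ Q, contradicting 57 squarefree > 1. If c = 0 then 57 = 249d^2, so 249·57 = (249d)^2 is a perfect square in Q — but 249·57 = 14193 is not a perfect square (since 249 and 57 are distinct squarefree integers). Contradiction. Hence √57 ∉ Q(√249), so x^2 - 57 stays irreducible over Q(√249) and [Q(√249, √57) : Q(√249)] = 2. By the tower law, [Q(√249, √57) : Q] = 2 · 2 = 4.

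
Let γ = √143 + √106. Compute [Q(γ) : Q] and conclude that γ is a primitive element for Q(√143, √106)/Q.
[Q(γ) : Q] = 4 (equivalently, Q(γ) = Q(√143, √106))

Obviously Q(γ) ⊆ Q(√143, √106), and [Q(√143, √106):Q] = 4 (since 143, 106 are distinct squarefree integers > 1 with 15158 not a perfect square). To show equality we compute the minimal polynomial of γ. From γ = √143 + √106: γ^2 = 143 + 2√(15158) + 106 = 249 + 2√(15158), so γ^2 - 249 = 2√(15158); squaring, (γ^2 - 249)^2 = 4·15158, i.e. γ^4 - 498γ^2 + 62001 - 60632 = 0, i.e. γ^4 - 498γ^2 + 1369 = 0. So γ is a root of x^4 - 498x^2 + 1369. This polynomial is irreducible over Q: it has no rational root (each ±√143 ± √106 is irrational), and any factorization into two quadratics over Q would force √(15158) ∈ Q (pairing opposite roots) or √143, √106 ∈ Q (other pairings), all impossible. Hence [Q(γ):Q] = 4 = [Q(√143, √106):Q], so Q(γ) = Q(√143, √106).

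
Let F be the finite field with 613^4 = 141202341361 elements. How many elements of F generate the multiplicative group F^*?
There are φ(141202341360) = 34608218112 primitive elements

F_q^* is cyclic of order q - 1 = 141202341360. A cyclic group of order m has exactly φ(m) generators. Here m = 141202341360 = 2^4 · 3^2 · 5 · 17 · 53 · 307 · 709, so the number of primitive elements is φ(141202341360) = 34608218112.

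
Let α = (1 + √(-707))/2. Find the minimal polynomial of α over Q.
m_α(x) = x^2 - x + 177

From 2α - 1 = √(-707), squaring gives (2α - 1)^2 = -707, i.e. 4α^2 - 4α + 1 = -707, so α^2 - α + (1 + 707)/4 = 0. Since -707 ≡ 1 (mod 4), (1 + 707)/4 = 177 ∈ Z. The polynomial x^2 - x + 177 has discriminant 1 - 4·(177) = -707, which is not a perfect square in Q (d = -707 is squarefree and ≠ 1), so x^2 - x + 177 is irreducible over Q. It is the minimal polynomial of α.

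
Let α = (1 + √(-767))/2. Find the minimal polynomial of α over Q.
m_α(x) = x^2 - x + 192

From 2α - 1 = √(-767), squaring gives (2α - 1)^2 = -767, i.e. 4α^2 - 4α + 1 = -767, so α^2 - α + (1 + 767)/4 = 0. Since -767 ≡ 1 (mod 4), (1 + 767)/4 = 192 ∈ Z. The polynomial x^2 - x + 192 has discriminant 1 - 4·(192) = -767, which is not a perfect square in Q (d = -767 is squarefree and ≠ 1), so x^2 - x + 192 is irreducible over Q. It is the minimal polynomial of α.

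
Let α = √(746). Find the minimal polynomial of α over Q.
m_α(x) = x^2 - 746

α satisfies α^2 - 746 = 0, so x^2 - 746 annihilates α. Since d = 746 is squarefree and ≠ 1, it is not a perfect square in Q, so x^2 - 746 has no rational root and is therefore irreducible over Q (a degree-2 polynomial over a field is irreducible iff it has no root). Hence m_α(x) = x^2 - 746.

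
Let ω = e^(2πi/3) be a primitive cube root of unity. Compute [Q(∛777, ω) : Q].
[Q(∛777, ω) : Q] = 6

[Q(∛777):Q] = 3 (min poly x^3 - 777, irreducible since 777 is not a perfect cube). [Q(ω):Q] = 2 (min poly x^2 + x + 1). Since Q(∛777) ⊂ R and ω ∉ R, we have ω ∉ Q(∛777), so x^2 + x + 1 remains irreducible over Q(∛777) and [Q(∛777, ω) : Q(∛777)] = 2. By the tower law, [Q(∛777, ω) : Q] = 3 · 2 = 6. (In fact Q(∛777, ω) is the splitting field of x^3 - 777 over Q.)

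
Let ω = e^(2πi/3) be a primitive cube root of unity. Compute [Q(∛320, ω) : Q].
[Q(∛320, ω) : Q] = 6

[Q(∛320):Q] = 3 (min poly x^3 - 320, irreducible since 320 is not a perfect cube). [Q(ω):Q] = 2 (min poly x^2 + x + 1). Since Q(∛320) ⊂ R and ω ∉ R, we have ω ∉ Q(∛320), so x^2 + x + 1 remains irreducible over Q(∛320) and [Q(∛320, ω) : Q(∛320)] = 2. By the tower law, [Q(∛320, ω) : Q] = 3 · 2 = 6. (In fact Q(∛320, ω) is the splitting field of x^3 - 320 over Q.)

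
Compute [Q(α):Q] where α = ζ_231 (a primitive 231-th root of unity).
[Q(α):Q] = 120

The minimal polynomial of ζ_231 over Q is the 231-th cyclotomic polynomial Φ_231(x), which is irreducible over Q and has degree φ(231) = 120. Hence [Q(α):Q] = φ(231) = 120.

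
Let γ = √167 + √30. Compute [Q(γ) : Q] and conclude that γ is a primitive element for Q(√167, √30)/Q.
[Q(γ) : Q] = 4 (equivalently, Q(γ) = Q(√167, √30))

Obviously Q(γ) ⊆ Q(√167, √30), and [Q(√167, √30):Q] = 4 (since 167, 30 are distinct squarefree integers > 1 with 5010 not a perfect square). To show equality we compute the minimal polynomial of γ. From γ = √167 + √30: γ^2 = 167 + 2√(5010) + 30 = 197 + 2√(5010), so γ^2 - 197 = 2√(5010); squaring, (γ^2 - 197)^2 = 4·5010, i.e. γ^4 - 394γ^2 + 38809 - 20040 = 0, i.e. γ^4 - 394γ^2 + 18769 = 0. So γ is a root of x^4 - 394x^2 + 18769. This polynomial is irreducible over Q: it has no rational root (each ±√167 ± √30 is irrational), and any factorization into two quadratics over Q would force √(5010) ∈ Q (pairing opposite roots) or √167, √30 ∈ Q (other pairings), all impossible. Hence [Q(γ):Q] = 4 = [Q(√167, √30):Q], so Q(γ) = Q(√167, √30).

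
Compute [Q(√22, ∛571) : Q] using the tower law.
[Q(√22, ∛571) : Q] = 6

Let L = Q(√22, ∛571). Since Q(√22) ⊂ L and [Q(√22):Q] = 2, the tower law gives 2 | [L:Q]. Likewise Q(∛571) ⊂ L with [Q(∛571):Q] = 3 (because 571 is not a perfect cube), so 3 | [L:Q]. As gcd(2,3) = 1, [L:Q] is divisible by 6. Conversely L is generated over Q by √22 and ∛571, so [L:Q] ≤ 2·3 = 6. Therefore [Q(√22, ∛571) : Q] = 6.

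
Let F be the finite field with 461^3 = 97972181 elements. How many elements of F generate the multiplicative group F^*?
There are φ(97972180) = 37319040 primitive elements

F_q^* is cyclic of order q - 1 = 97972180. A cyclic group of order m has exactly φ(m) generators. Here m = 97972180 = 2^2 · 5 · 23 · 373 · 571, so the number of primitive elements is φ(97972180) = 37319040.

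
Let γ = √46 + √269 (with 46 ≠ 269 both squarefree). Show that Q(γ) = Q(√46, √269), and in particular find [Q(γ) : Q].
[Q(γ) : Q] = 4 (equivalently, Q(γ) = Q(√46, √269))

Obviously Q(γ) ⊆ Q(√46, √269), and [Q(√46, √269):Q] = 4 (since 46, 269 are distinct squarefree integers > 1 with 12374 not a perfect square). To show equality we compute the minimal polynomial of γ. From γ = √46 + √269: γ^2 = 46 + 2√(12374) + 269 = 315 + 2√(12374), so γ^2 - 315 = 2√(12374); squaring, (γ^2 - 315)^2 = 4·12374, i.e. γ^4 - 630γ^2 + 99225 - 49496 = 0, i.e. γ^4 - 630γ^2 + 49729 = 0. So γ is a root of x^4 - 630x^2 + 49729. This polynomial is irreducible over Q: it has no rational root (each ±√46 ± √269 is irrational), and any factorization into two quadratics over Q would force √(12374) ∈ Q (pairing opposite roots) or √46, √269 ∈ Q (other pairings), all impossible. Hence [Q(γ):Q] = 4 = [Q(√46, √269):Q], so Q(γ) = Q(√46, √269).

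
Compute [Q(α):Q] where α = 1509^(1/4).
[Q(α):Q] = 4

α is a root of x^4 - 1509. By Eisenstein's criterion at the prime p = 3 (which divides the constant term 1509 but p^2 = 9 does not, since 1509 is squarefree), x^4 - 1509 is irreducible over Q. Hence [Q(α):Q] = 4.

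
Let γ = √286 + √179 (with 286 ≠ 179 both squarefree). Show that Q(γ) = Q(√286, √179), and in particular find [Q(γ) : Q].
[Q(γ) : Q] = 4 (equivalently, Q(γ) = Q(√286, √179))

Obviously Q(γ) ⊆ Q(√286, √179), and [Q(√286, √179):Q] = 4 (since 286, 179 are distinct squarefree integers > 1 with 51194 not a perfect square). To show equality we compute the minimal polynomial of γ. From γ = √286 + √179: γ^2 = 286 + 2√(51194) + 179 = 465 + 2√(51194), so γ^2 - 465 = 2√(51194); squaring, (γ^2 - 465)^2 = 4·51194, i.e. γ^4 - 930γ^2 + 216225 - 204776 = 0, i.e. γ^4 - 930γ^2 + 11449 = 0. So γ is a root of x^4 - 930x^2 + 11449. This polynomial is irreducible over Q: it has no rational root (each ±√286 ± √179 is irrational), and any factorization into two quadratics over Q would force √(51194) ∈ Q (pairing opposite roots) or √286, √179 ∈ Q (other pairings), all impossible. Hence [Q(γ):Q] = 4 = [Q(√286, √179):Q], so Q(γ) = Q(√286, √179).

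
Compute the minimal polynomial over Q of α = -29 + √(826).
m_α(x) = x^2 + 58x + 15

From α + 29 = √(826), squaring gives (α + 29)^2 = 826, i.e. α^2 + 58α + 841 = 826, so α^2 + 58α + 15 = 0. The discriminant of x^2 + 58x + 15 is (58)^2 - 4·(15) = 3364 - 60 = 3304, and 4·(826) is not a perfect square in Q since 826 is squarefree and ≠ 1. Hence x^2 + 58x + 15 is irreducible over Q and is the minimal polynomial of α.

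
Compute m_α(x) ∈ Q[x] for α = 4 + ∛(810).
m_α(x) = x^3 - 12x^2 + 48x - 874

Set β = α - 4 = ∛(810), so β^3 = 810. Then (α - 4)^3 - 810 = 0, i.e. α is a root of g(x) = (x - 4)^3 - 810 = x^3 - 12x^2 + 48x - 874. Since g(x) = h(x - 4) where h(x) = x^3 - 810, and h is irreducible over Q (because 810 is not a perfect cube, so h has no rational root, and a monic cubic with no rational root is irreducible), g is also irreducible (irreducibility is preserved under the substitution x → x - 4). Hence m_α(x) = x^3 - 12x^2 + 48x - 874.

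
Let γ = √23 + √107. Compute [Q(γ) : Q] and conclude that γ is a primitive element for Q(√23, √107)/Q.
[Q(γ) : Q] = 4 (equivalently, Q(γ) = Q(√23, √107))

Obviously Q(γ) ⊆ Q(√23, √107), and [Q(√23, √107):Q] = 4 (since 23, 107 are distinct squarefree integers > 1 with 2461 not a perfect square). To show equality we compute the minimal polynomial of γ. From γ = √23 + √107: γ^2 = 23 + 2√(2461) + 107 = 130 + 2√(2461), so γ^2 - 130 = 2√(2461); squaring, (γ^2 - 130)^2 = 4·2461, i.e. γ^4 - 260γ^2 + 16900 - 9844 = 0, i.e. γ^4 - 260γ^2 + 7056 = 0. So γ is a root of x^4 - 260x^2 + 7056. This polynomial is irreducible over Q: it has no rational root (each ±√23 ± √107 is irrational), and any factorization into two quadratics over Q would force √(2461) ∈ Q (pairing opposite roots) or √23, √107 ∈ Q (other pairings), all impossible. Hence [Q(γ):Q] = 4 = [Q(√23, √107):Q], so Q(γ) = Q(√23, √107).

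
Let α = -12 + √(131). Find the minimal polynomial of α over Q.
m_α(x) = x^2 + 24x + 13

From α + 12 = √(131), squaring gives (α + 12)^2 = 131, i.e. α^2 + 24α + 144 = 131, so α^2 + 24α + 13 = 0. The discriminant of x^2 + 24x + 13 is (24)^2 - 4·(13) = 576 - 52 = 524, and 4·(131) is not a perfect square in Q since 131 is squarefree and ≠ 1. Hence x^2 + 24x + 13 is irreducible over Q and is the minimal polynomial of α.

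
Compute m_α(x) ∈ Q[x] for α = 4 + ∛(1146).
m_α(x) = x^3 - 12x^2 + 48x - 1210

Set β = α - 4 = ∛(1146), so β^3 = 1146. Then (α - 4)^3 - 1146 = 0, i.e. α is a root of g(x) = (x - 4)^3 - 1146 = x^3 - 12x^2 + 48x - 1210. Since g(x) = h(x - 4) where h(x) = x^3 - 1146, and h is irreducible over Q (because 1146 is not a perfect cube, so h has no rational root, and a monic cubic with no rational root is irreducible), g is also irreducible (irreducibility is preserved under the substitution x → x - 4). Hence m_α(x) = x^3 - 12x^2 + 48x - 1210.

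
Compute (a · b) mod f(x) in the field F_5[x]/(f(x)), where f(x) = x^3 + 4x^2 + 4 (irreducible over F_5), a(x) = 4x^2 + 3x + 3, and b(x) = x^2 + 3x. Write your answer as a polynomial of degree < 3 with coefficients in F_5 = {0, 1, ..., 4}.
a · b ≡ x^2 + 3x + 4 (mod f(x))

Multiply in F_5[x]: a(x)·b(x) = (4x^2 + 3x + 3)·(x^2 + 3x) = 4x^4 + 2x^2 + 4x. This has degree ≥ 3, so divide by f(x) over F_5: 4x^4 + 2x^2 + 4x = (4x + 4)·(x^3 + 4x^2 + 4) + (x^2 + 3x + 4). Hence a·b ≡ x^2 + 3x + 4 (mod f). (F_5[x]/(f) is a field with 5^3 = 125 elements since f is irreducible of degree 3.)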